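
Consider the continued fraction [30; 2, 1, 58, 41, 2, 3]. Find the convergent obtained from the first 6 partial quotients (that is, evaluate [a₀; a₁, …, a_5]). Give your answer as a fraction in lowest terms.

443319/14614

a_0 = 30: 30/1
a_1 = 2: 61/2
a_2 = 1: 91/3
a_3 = 58: 5339/176
a_4 = 41: 218990/7219
a_5 = 2: 443319/14614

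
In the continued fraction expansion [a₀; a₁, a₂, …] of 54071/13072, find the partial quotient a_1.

7

Repeatedly divide and take the remainder:
⌊54071/13072⌋ = 4, remainder 1783
⌊13072/1783⌋ = 7, remainder 591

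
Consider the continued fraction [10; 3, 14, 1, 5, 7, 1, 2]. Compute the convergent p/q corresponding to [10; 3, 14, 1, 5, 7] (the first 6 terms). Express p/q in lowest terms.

Compute successive convergents:
a_0 = 10: 10/1
a_1 = 3: 31/3
a_2 = 14: 444/43
a_3 = 1: 475/46
a_4 = 5: 2819/273
a_5 = 7: 20208/1957

20208/1957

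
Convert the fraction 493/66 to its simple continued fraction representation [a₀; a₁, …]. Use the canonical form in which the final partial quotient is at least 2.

493 ÷ 66 → quotient 7, remainder 31
66 ÷ 31 → quotient 2, remainder 4
31 ÷ 4 → quotient 7, remainder 3
4 ÷ 3 → quotient 1, remainder 1
3 ÷ 1 → quotient 3, remainder 0

[7; 2, 7, 1, 3]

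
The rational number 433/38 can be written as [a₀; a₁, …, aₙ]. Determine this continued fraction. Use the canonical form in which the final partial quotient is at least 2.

Apply division with remainder until the remainder is 0:
433 = 11·38 + 15, so a_0 = 11
38 = 2·15 + 8, so a_1 = 2
15 = 1·8 + 7, so a_2 = 1
8 = 1·7 + 1, so a_3 = 1
7 = 7·1 + 0, so a_4 = 7

[11; 2, 1, 1, 7]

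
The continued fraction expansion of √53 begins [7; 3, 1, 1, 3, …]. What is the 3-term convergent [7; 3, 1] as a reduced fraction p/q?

29/4

Start with 1.
3 + 1/(1/1) = 3 + 1/1 = 4/1
7 + 1/(4/1) = 7 + 1/4 = 29/4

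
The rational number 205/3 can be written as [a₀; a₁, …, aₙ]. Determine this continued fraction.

[68; 3]

205 = 68·3 + 1, so a_0 = 68
3 = 3·1 + 0, so a_1 = 3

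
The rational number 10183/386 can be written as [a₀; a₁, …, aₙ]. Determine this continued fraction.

[26; 2, 1, 1, 1, 2, 18]

10183 = 26·386 + 147, so a_0 = 26
386 = 2·147 + 92, so a_1 = 2
147 = 1·92 + 55, so a_2 = 1
92 = 1·55 + 37, so a_3 = 1
55 = 1·37 + 18, so a_4 = 1
37 = 2·18 + 1, so a_5 = 2
18 = 18·1 + 0, so a_6 = 18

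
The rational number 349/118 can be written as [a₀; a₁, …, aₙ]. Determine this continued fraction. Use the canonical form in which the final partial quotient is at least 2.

⌊349/118⌋ = 2, remainder 113
⌊118/113⌋ = 1, remainder 5
⌊113/5⌋ = 22, remainder 3
⌊5/3⌋ = 1, remainder 2
⌊3/2⌋ = 1, remainder 1
⌊2/1⌋ = 2, remainder 0

[2; 1, 22, 1, 1, 2]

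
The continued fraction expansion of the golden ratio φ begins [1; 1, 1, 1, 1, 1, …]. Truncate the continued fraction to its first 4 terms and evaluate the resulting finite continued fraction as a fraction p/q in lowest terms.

5/3

Start with 1.
1 + 1/(1/1) = 1 + 1/1 = 2/1
1 + 1/(2/1) = 1 + 1/2 = 3/2
1 + 1/(3/2) = 1 + 2/3 = 5/3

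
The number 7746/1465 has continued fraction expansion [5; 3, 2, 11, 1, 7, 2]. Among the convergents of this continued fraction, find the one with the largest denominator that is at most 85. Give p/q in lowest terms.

423/80

List convergents until the denominator exceeds the bound:
a_0 = 5: 5/1  (≤ bound)
a_1 = 3: 16/3  (≤ bound)
a_2 = 2: 37/7  (≤ bound)
a_3 = 11: 423/80  (≤ bound)
a_4 = 1: 460/87  (> 85, stop)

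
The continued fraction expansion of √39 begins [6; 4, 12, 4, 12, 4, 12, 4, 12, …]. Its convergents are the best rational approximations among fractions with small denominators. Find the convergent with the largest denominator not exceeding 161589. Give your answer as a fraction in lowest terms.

764394/122401

a_0 = 6: 6/1  (≤ bound)
a_1 = 4: 25/4  (≤ bound)
a_2 = 12: 306/49  (≤ bound)
a_3 = 4: 1249/200  (≤ bound)
a_4 = 12: 15294/2449  (≤ bound)
a_5 = 4: 62425/9996  (≤ bound)
a_6 = 12: 764394/122401  (≤ bound)
a_7 = 4: 3120001/499600  (> 161589, stop)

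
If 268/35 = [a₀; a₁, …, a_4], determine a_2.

1

268 ÷ 35 → quotient 7, remainder 23
35 ÷ 23 → quotient 1, remainder 12
23 ÷ 12 → quotient 1, remainder 11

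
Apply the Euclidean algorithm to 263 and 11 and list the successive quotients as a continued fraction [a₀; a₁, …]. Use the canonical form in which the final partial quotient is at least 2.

Apply division with remainder until the remainder is 0:
263 ÷ 11 → quotient 23, remainder 10
11 ÷ 10 → quotient 1, remainder 1
10 ÷ 1 → quotient 10, remainder 0

[23; 1, 10]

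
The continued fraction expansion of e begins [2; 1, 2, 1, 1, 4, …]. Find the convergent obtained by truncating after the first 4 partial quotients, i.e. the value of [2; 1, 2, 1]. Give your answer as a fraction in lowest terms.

11/4

Work from the innermost term outward:
Start with 1.
2 + 1/(1/1) = 2 + 1/1 = 3/1
1 + 1/(3/1) = 1 + 1/3 = 4/3
2 + 1/(4/3) = 2 + 3/4 = 11/4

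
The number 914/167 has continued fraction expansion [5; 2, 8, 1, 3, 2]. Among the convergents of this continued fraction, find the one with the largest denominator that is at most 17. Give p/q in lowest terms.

a_0 = 5: 5/1  (≤ bound)
a_1 = 2: 11/2  (≤ bound)
a_2 = 8: 93/17  (≤ bound)
a_3 = 1: 104/19  (> 17, stop)

93/17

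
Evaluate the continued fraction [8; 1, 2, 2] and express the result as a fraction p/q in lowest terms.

61/7

Start with 2.
2 + 1/(2/1) = 2 + 1/2 = 5/2
1 + 1/(5/2) = 1 + 2/5 = 7/5
8 + 1/(7/5) = 8 + 5/7 = 61/7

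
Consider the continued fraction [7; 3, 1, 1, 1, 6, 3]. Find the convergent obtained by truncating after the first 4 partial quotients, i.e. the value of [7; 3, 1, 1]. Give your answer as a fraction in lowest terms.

Build up convergents one term at a time:
a_0 = 7: 7/1
a_1 = 3: 22/3
a_2 = 1: 29/4
a_3 = 1: 51/7

51/7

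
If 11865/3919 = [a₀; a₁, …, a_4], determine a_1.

36

11865 ÷ 3919 → quotient 3, remainder 108
3919 ÷ 108 → quotient 36, remainder 31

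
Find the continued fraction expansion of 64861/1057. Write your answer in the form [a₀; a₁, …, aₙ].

64861 ÷ 1057 → quotient 61, remainder 384
1057 ÷ 384 → quotient 2, remainder 289
384 ÷ 289 → quotient 1, remainder 95
289 ÷ 95 → quotient 3, remainder 4
95 ÷ 4 → quotient 23, remainder 3
4 ÷ 3 → quotient 1, remainder 1
3 ÷ 1 → quotient 3, remainder 0

[61; 2, 1, 3, 23, 1, 3]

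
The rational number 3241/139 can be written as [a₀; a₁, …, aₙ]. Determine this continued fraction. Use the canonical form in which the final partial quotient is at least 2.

⌊3241/139⌋ = 23, remainder 44
⌊139/44⌋ = 3, remainder 7
⌊44/7⌋ = 6, remainder 2
⌊7/2⌋ = 3, remainder 1
⌊2/1⌋ = 2, remainder 0

[23; 3, 6, 3, 2]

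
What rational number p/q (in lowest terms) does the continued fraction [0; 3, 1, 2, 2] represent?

Compute successive convergents:
a_0 = 0: 0/1
a_1 = 3: 1/3
a_2 = 1: 1/4
a_3 = 2: 3/11
a_4 = 2: 7/26

7/26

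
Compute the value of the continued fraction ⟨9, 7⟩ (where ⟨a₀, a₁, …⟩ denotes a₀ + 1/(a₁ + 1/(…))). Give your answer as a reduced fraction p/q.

64/7

Start with 7.
9 + 1/(7/1) = 9 + 1/7 = 64/7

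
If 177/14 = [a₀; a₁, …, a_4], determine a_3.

1

⌊177/14⌋ = 12, remainder 9
⌊14/9⌋ = 1, remainder 5
⌊9/5⌋ = 1, remainder 4
⌊5/4⌋ = 1, remainder 1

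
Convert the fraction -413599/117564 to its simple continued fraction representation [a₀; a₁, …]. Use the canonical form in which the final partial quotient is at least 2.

-413599 = -4·117564 + 56657, so a_0 = -4
117564 = 2·56657 + 4250, so a_1 = 2
56657 = 13·4250 + 1407, so a_2 = 13
4250 = 3·1407 + 29, so a_3 = 3
1407 = 48·29 + 15, so a_4 = 48
29 = 1·15 + 14, so a_5 = 1
15 = 1·14 + 1, so a_6 = 1
14 = 14·1 + 0, so a_7 = 14

[-4; 2, 13, 3, 48, 1, 1, 14]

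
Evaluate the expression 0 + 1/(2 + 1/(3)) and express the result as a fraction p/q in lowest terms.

3/7

Compute successive convergents:
a_0 = 0: 0/1
a_1 = 2: 1/2
a_2 = 3: 3/7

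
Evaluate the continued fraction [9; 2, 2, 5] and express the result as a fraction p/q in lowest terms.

Start with 5.
2 + 1/(5/1) = 2 + 1/5 = 11/5
2 + 1/(11/5) = 2 + 5/11 = 27/11
9 + 1/(27/11) = 9 + 11/27 = 254/27

254/27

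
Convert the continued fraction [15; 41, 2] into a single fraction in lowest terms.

Use the convergent recurrence hₖ = aₖ·hₖ₋₁ + hₖ₋₂ (and likewise for the denominators kₖ):
a_0 = 15: 15/1
a_1 = 41: 616/41
a_2 = 2: 1247/83

1247/83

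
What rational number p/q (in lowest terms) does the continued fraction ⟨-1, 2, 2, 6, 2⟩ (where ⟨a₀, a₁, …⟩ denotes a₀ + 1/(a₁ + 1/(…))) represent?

Compute successive convergents:
a_0 = -1: -1/1
a_1 = 2: -1/2
a_2 = 2: -3/5
a_3 = 6: -19/32
a_4 = 2: -41/69

-41/69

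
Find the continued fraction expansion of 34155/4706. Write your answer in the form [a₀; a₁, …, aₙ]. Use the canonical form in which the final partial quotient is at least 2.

[7; 3, 1, 7, 3, 4, 11]

34155 = 7·4706 + 1213, so a_0 = 7
4706 = 3·1213 + 1067, so a_1 = 3
1213 = 1·1067 + 146, so a_2 = 1
1067 = 7·146 + 45, so a_3 = 7
146 = 3·45 + 11, so a_4 = 3
45 = 4·11 + 1, so a_5 = 4
11 = 11·1 + 0, so a_6 = 11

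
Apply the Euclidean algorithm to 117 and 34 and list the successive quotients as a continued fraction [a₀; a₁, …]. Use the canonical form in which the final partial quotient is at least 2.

[3; 2, 3, 1, 3]

Repeatedly divide and take the remainder:
⌊117/34⌋ = 3, remainder 15
⌊34/15⌋ = 2, remainder 4
⌊15/4⌋ = 3, remainder 3
⌊4/3⌋ = 1, remainder 1
⌊3/1⌋ = 3, remainder 0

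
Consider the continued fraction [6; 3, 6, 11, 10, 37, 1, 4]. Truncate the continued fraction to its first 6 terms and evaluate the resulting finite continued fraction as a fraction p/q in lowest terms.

501209/79355

Collapse the nested fraction from the inside out:
Start with 37.
10 + 1/(37/1) = 10 + 1/37 = 371/37
11 + 1/(371/37) = 11 + 37/371 = 4118/371
6 + 1/(4118/371) = 6 + 371/4118 = 25079/4118
3 + 1/(25079/4118) = 3 + 4118/25079 = 79355/25079
6 + 1/(79355/25079) = 6 + 25079/79355 = 501209/79355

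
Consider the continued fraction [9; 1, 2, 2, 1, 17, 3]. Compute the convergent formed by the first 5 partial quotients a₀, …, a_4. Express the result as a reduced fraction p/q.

Starting at the tail and folding back:
Start with 1.
2 + 1/(1/1) = 2 + 1/1 = 3/1
2 + 1/(3/1) = 2 + 1/3 = 7/3
1 + 1/(7/3) = 1 + 3/7 = 10/7
9 + 1/(10/7) = 9 + 7/10 = 97/10

97/10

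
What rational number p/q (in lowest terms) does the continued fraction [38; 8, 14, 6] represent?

Compute successive convergents:
a_0 = 38: 38/1
a_1 = 8: 305/8
a_2 = 14: 4308/113
a_3 = 6: 26153/686

26153/686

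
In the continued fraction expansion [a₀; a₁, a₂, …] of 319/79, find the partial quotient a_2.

3

319 = 4·79 + 3, so a_0 = 4
79 = 26·3 + 1, so a_1 = 26
3 = 3·1 + 0, so a_2 = 3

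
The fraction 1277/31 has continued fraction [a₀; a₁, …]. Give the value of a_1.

5

1277 = 41·31 + 6, so a_0 = 41
31 = 5·6 + 1, so a_1 = 5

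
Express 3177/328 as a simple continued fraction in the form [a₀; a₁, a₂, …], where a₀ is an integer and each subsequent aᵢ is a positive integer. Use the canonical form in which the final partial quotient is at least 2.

[9; 1, 2, 5, 2, 2, 1, 2]

⌊3177/328⌋ = 9, remainder 225
⌊328/225⌋ = 1, remainder 103
⌊225/103⌋ = 2, remainder 19
⌊103/19⌋ = 5, remainder 8
⌊19/8⌋ = 2, remainder 3
⌊8/3⌋ = 2, remainder 2
⌊3/2⌋ = 1, remainder 1
⌊2/1⌋ = 2, remainder 0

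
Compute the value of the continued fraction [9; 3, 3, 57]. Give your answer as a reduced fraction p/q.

Use the convergent recurrence hₖ = aₖ·hₖ₋₁ + hₖ₋₂ (and likewise for the denominators kₖ):
a_0 = 9: 9/1
a_1 = 3: 28/3
a_2 = 3: 93/10
a_3 = 57: 5329/573

5329/573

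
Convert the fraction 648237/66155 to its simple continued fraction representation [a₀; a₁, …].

⌊648237/66155⌋ = 9, remainder 52842
⌊66155/52842⌋ = 1, remainder 13313
⌊52842/13313⌋ = 3, remainder 12903
⌊13313/12903⌋ = 1, remainder 410
⌊12903/410⌋ = 31, remainder 193
⌊410/193⌋ = 2, remainder 24
⌊193/24⌋ = 8, remainder 1
⌊24/1⌋ = 24, remainder 0

[9; 1, 3, 1, 31, 2, 8, 24]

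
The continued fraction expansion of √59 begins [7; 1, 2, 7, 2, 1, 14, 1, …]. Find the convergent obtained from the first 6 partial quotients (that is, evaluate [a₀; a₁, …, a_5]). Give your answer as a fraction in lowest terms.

530/69

a_0 = 7: 7/1
a_1 = 1: 8/1
a_2 = 2: 23/3
a_3 = 7: 169/22
a_4 = 2: 361/47
a_5 = 1: 530/69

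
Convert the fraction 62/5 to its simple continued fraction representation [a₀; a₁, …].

62 ÷ 5 → quotient 12, remainder 2
5 ÷ 2 → quotient 2, remainder 1
2 ÷ 1 → quotient 2, remainder 0

[12; 2, 2]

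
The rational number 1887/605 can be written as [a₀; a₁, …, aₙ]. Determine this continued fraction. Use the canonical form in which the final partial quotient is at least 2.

Apply division with remainder until the remainder is 0:
1887 = 3·605 + 72, so a_0 = 3
605 = 8·72 + 29, so a_1 = 8
72 = 2·29 + 14, so a_2 = 2
29 = 2·14 + 1, so a_3 = 2
14 = 14·1 + 0, so a_4 = 14

[3; 8, 2, 2, 14]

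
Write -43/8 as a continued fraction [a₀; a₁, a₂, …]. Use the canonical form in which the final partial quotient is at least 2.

Apply division with remainder until the remainder is 0:
⌊-43/8⌋ = -6, remainder 5
⌊8/5⌋ = 1, remainder 3
⌊5/3⌋ = 1, remainder 2
⌊3/2⌋ = 1, remainder 1
⌊2/1⌋ = 2, remainder 0

[-6; 1, 1, 1, 2]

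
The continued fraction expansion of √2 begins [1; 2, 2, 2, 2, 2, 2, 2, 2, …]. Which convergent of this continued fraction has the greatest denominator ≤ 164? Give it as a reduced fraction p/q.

List convergents until the denominator exceeds the bound:
a_0 = 1: 1/1  (≤ bound)
a_1 = 2: 3/2  (≤ bound)
a_2 = 2: 7/5  (≤ bound)
a_3 = 2: 17/12  (≤ bound)
a_4 = 2: 41/29  (≤ bound)
a_5 = 2: 99/70  (≤ bound)
a_6 = 2: 239/169  (> 164, stop)

99/70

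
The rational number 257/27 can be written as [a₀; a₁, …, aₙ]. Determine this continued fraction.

Apply division with remainder until the remainder is 0:
⌊257/27⌋ = 9, remainder 14
⌊27/14⌋ = 1, remainder 13
⌊14/13⌋ = 1, remainder 1
⌊13/1⌋ = 13, remainder 0

[9; 1, 1, 13]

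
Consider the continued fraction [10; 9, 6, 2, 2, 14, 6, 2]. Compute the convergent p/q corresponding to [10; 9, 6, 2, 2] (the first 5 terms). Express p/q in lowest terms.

Collapse the nested fraction from the inside out:
Start with 2.
2 + 1/(2/1) = 2 + 1/2 = 5/2
6 + 1/(5/2) = 6 + 2/5 = 32/5
9 + 1/(32/5) = 9 + 5/32 = 293/32
10 + 1/(293/32) = 10 + 32/293 = 2962/293

2962/293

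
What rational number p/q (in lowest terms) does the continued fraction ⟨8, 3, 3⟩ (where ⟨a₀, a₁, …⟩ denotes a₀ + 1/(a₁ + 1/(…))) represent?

a_0 = 8: 8/1
a_1 = 3: 25/3
a_2 = 3: 83/10

83/10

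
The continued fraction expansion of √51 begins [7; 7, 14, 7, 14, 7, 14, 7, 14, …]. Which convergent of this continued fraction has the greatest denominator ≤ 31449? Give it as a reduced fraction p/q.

List convergents until the denominator exceeds the bound:
a_0 = 7: 7/1  (≤ bound)
a_1 = 7: 50/7  (≤ bound)
a_2 = 14: 707/99  (≤ bound)
a_3 = 7: 4999/700  (≤ bound)
a_4 = 14: 70693/9899  (≤ bound)
a_5 = 7: 499850/69993  (> 31449, stop)

70693/9899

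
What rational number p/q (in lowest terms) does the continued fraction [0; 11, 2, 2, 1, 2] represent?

a_0 = 0: 0/1
a_1 = 11: 1/11
a_2 = 2: 2/23
a_3 = 2: 5/57
a_4 = 1: 7/80
a_5 = 2: 19/217

19/217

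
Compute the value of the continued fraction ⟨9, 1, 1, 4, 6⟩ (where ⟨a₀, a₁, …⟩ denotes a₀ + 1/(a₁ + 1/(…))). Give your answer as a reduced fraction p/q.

535/56

a_0 = 9: 9/1
a_1 = 1: 10/1
a_2 = 1: 19/2
a_3 = 4: 86/9
a_4 = 6: 535/56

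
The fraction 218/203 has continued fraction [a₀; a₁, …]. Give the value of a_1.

13

Run the Euclidean algorithm, recording each quotient:
⌊218/203⌋ = 1, remainder 15
⌊203/15⌋ = 13, remainder 8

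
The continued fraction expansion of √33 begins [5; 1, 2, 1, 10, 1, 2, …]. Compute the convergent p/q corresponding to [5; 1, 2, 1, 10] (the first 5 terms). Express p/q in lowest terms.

a_0 = 5: 5/1
a_1 = 1: 6/1
a_2 = 2: 17/3
a_3 = 1: 23/4
a_4 = 10: 247/43

247/43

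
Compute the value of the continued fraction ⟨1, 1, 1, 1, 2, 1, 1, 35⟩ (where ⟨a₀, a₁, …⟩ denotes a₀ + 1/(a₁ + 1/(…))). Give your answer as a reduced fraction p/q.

Start with 35.
1 + 1/(35/1) = 1 + 1/35 = 36/35
1 + 1/(36/35) = 1 + 35/36 = 71/36
2 + 1/(71/36) = 2 + 36/71 = 178/71
1 + 1/(178/71) = 1 + 71/178 = 249/178
1 + 1/(249/178) = 1 + 178/249 = 427/249
1 + 1/(427/249) = 1 + 249/427 = 676/427
1 + 1/(676/427) = 1 + 427/676 = 1103/676

1103/676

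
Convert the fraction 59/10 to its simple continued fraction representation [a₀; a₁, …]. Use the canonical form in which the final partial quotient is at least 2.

[5; 1, 9]

⌊59/10⌋ = 5, remainder 9
⌊10/9⌋ = 1, remainder 1
⌊9/1⌋ = 9, remainder 0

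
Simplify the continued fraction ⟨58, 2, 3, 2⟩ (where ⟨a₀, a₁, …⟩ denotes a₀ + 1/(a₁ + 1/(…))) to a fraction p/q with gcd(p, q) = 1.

935/16

Collapse the nested fraction from the inside out:
Start with 2.
3 + 1/(2/1) = 3 + 1/2 = 7/2
2 + 1/(7/2) = 2 + 2/7 = 16/7
58 + 1/(16/7) = 58 + 7/16 = 935/16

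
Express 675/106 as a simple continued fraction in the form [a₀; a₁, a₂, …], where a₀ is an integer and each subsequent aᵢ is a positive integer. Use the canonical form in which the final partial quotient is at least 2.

[6; 2, 1, 2, 1, 1, 5]

Repeatedly divide and take the remainder:
675 = 6·106 + 39, so a_0 = 6
106 = 2·39 + 28, so a_1 = 2
39 = 1·28 + 11, so a_2 = 1
28 = 2·11 + 6, so a_3 = 2
11 = 1·6 + 5, so a_4 = 1
6 = 1·5 + 1, so a_5 = 1
5 = 5·1 + 0, so a_6 = 5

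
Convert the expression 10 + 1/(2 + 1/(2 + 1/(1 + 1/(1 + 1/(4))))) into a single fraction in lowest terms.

573/55

a_0 = 10: 10/1
a_1 = 2: 21/2
a_2 = 2: 52/5
a_3 = 1: 73/7
a_4 = 1: 125/12
a_5 = 4: 573/55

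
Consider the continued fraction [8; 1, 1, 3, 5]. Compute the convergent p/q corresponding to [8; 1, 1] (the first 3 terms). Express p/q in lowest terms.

17/2

Build up convergents one term at a time:
a_0 = 8: 8/1
a_1 = 1: 9/1
a_2 = 1: 17/2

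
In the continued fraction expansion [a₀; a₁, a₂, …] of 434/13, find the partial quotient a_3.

434 = 33·13 + 5, so a_0 = 33
13 = 2·5 + 3, so a_1 = 2
5 = 1·3 + 2, so a_2 = 1
3 = 1·2 + 1, so a_3 = 1

1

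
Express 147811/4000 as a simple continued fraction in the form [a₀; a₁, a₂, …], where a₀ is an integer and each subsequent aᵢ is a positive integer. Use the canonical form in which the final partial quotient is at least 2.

[36; 1, 20, 6, 10, 3]

147811 = 36·4000 + 3811, so a_0 = 36
4000 = 1·3811 + 189, so a_1 = 1
3811 = 20·189 + 31, so a_2 = 20
189 = 6·31 + 3, so a_3 = 6
31 = 10·3 + 1, so a_4 = 10
3 = 3·1 + 0, so a_5 = 3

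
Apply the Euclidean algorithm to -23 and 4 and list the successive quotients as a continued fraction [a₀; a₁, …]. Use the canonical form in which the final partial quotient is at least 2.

Apply division with remainder until the remainder is 0:
-23 = -6·4 + 1, so a_0 = -6
4 = 4·1 + 0, so a_1 = 4

[-6; 4]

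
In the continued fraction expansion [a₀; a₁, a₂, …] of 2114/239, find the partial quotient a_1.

1

⌊2114/239⌋ = 8, remainder 202
⌊239/202⌋ = 1, remainder 37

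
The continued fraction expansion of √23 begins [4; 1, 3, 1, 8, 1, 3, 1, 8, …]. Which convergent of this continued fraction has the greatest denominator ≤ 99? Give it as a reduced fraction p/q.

a_0 = 4: 4/1  (≤ bound)
a_1 = 1: 5/1  (≤ bound)
a_2 = 3: 19/4  (≤ bound)
a_3 = 1: 24/5  (≤ bound)
a_4 = 8: 211/44  (≤ bound)
a_5 = 1: 235/49  (≤ bound)
a_6 = 3: 916/191  (> 99, stop)

235/49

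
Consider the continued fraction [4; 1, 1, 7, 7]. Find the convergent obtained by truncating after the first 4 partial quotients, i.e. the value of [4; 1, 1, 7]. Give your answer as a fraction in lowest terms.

68/15

Compute successive convergents:
a_0 = 4: 4/1
a_1 = 1: 5/1
a_2 = 1: 9/2
a_3 = 7: 68/15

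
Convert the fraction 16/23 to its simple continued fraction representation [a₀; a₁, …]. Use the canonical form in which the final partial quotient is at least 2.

16 = 0·23 + 16, so a_0 = 0
23 = 1·16 + 7, so a_1 = 1
16 = 2·7 + 2, so a_2 = 2
7 = 3·2 + 1, so a_3 = 3
2 = 2·1 + 0, so a_4 = 2

[0; 1, 2, 3, 2]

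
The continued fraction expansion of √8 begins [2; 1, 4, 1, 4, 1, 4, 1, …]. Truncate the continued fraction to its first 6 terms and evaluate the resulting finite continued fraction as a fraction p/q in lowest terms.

Start with 1.
4 + 1/(1/1) = 4 + 1/1 = 5/1
1 + 1/(5/1) = 1 + 1/5 = 6/5
4 + 1/(6/5) = 4 + 5/6 = 29/6
1 + 1/(29/6) = 1 + 6/29 = 35/29
2 + 1/(35/29) = 2 + 29/35 = 99/35

99/35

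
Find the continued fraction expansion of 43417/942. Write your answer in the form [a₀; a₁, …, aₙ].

⌊43417/942⌋ = 46, remainder 85
⌊942/85⌋ = 11, remainder 7
⌊85/7⌋ = 12, remainder 1
⌊7/1⌋ = 7, remainder 0

[46; 11, 12, 7]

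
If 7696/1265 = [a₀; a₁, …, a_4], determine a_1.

11

7696 ÷ 1265 → quotient 6, remainder 106
1265 ÷ 106 → quotient 11, remainder 99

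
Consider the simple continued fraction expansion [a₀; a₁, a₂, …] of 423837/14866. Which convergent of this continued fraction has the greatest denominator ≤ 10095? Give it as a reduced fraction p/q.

188825/6623

a_0 = 28: 28/1  (≤ bound)
a_1 = 1: 29/1  (≤ bound)
a_2 = 1: 57/2  (≤ bound)
a_3 = 23: 1340/47  (≤ bound)
a_4 = 3: 4077/143  (≤ bound)
a_5 = 11: 46187/1620  (≤ bound)
a_6 = 4: 188825/6623  (≤ bound)
a_7 = 2: 423837/14866  (> 10095, stop)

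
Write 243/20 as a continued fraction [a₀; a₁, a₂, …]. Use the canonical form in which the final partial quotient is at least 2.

[12; 6, 1, 2]

243 = 12·20 + 3, so a_0 = 12
20 = 6·3 + 2, so a_1 = 6
3 = 1·2 + 1, so a_2 = 1
2 = 2·1 + 0, so a_3 = 2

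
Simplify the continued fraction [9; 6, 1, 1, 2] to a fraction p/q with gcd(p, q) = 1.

a_0 = 9: 9/1
a_1 = 6: 55/6
a_2 = 1: 64/7
a_3 = 1: 119/13
a_4 = 2: 302/33

302/33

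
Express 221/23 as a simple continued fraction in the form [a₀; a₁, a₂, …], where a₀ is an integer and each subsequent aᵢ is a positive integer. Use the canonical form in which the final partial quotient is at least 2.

[9; 1, 1, 1, 1, 4]

⌊221/23⌋ = 9, remainder 14
⌊23/14⌋ = 1, remainder 9
⌊14/9⌋ = 1, remainder 5
⌊9/5⌋ = 1, remainder 4
⌊5/4⌋ = 1, remainder 1
⌊4/1⌋ = 4, remainder 0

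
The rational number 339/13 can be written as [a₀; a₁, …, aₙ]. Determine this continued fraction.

339 ÷ 13 → quotient 26, remainder 1
13 ÷ 1 → quotient 13, remainder 0

[26; 13]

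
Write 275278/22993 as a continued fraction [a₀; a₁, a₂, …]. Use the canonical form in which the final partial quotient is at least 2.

[11; 1, 35, 25, 1, 1, 12]

275278 ÷ 22993 → quotient 11, remainder 22355
22993 ÷ 22355 → quotient 1, remainder 638
22355 ÷ 638 → quotient 35, remainder 25
638 ÷ 25 → quotient 25, remainder 13
25 ÷ 13 → quotient 1, remainder 12
13 ÷ 12 → quotient 1, remainder 1
12 ÷ 1 → quotient 12, remainder 0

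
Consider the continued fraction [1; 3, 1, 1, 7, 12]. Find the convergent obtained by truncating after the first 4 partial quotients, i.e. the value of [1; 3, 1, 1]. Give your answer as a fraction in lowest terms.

Work from the innermost term outward:
Start with 1.
1 + 1/(1/1) = 1 + 1/1 = 2/1
3 + 1/(2/1) = 3 + 1/2 = 7/2
1 + 1/(7/2) = 1 + 2/7 = 9/7

9/7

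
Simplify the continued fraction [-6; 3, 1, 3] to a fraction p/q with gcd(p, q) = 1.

-86/15

Starting at the tail and folding back:
Start with 3.
1 + 1/(3/1) = 1 + 1/3 = 4/3
3 + 1/(4/3) = 3 + 3/4 = 15/4
-6 + 1/(15/4) = -6 + 4/15 = -86/15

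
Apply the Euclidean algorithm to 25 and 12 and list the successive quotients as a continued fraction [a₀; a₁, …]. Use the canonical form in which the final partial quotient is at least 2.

Repeatedly divide and take the remainder:
⌊25/12⌋ = 2, remainder 1
⌊12/1⌋ = 12, remainder 0

[2; 12]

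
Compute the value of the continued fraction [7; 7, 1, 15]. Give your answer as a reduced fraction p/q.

905/127

Collapse the nested fraction from the inside out:
Start with 15.
1 + 1/(15/1) = 1 + 1/15 = 16/15
7 + 1/(16/15) = 7 + 15/16 = 127/16
7 + 1/(127/16) = 7 + 16/127 = 905/127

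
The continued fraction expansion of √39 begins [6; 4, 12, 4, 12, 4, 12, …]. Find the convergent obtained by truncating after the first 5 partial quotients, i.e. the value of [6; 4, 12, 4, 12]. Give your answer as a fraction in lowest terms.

15294/2449

Build up convergents one term at a time:
a_0 = 6: 6/1
a_1 = 4: 25/4
a_2 = 12: 306/49
a_3 = 4: 1249/200
a_4 = 12: 15294/2449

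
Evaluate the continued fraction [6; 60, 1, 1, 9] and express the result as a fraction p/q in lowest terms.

Start with 9.
1 + 1/(9/1) = 1 + 1/9 = 10/9
1 + 1/(10/9) = 1 + 9/10 = 19/10
60 + 1/(19/10) = 60 + 10/19 = 1150/19
6 + 1/(1150/19) = 6 + 19/1150 = 6919/1150

6919/1150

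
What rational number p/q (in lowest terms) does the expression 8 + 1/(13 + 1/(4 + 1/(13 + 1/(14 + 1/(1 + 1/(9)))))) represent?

848961/105128

Start with 9.
1 + 1/(9/1) = 1 + 1/9 = 10/9
14 + 1/(10/9) = 14 + 9/10 = 149/10
13 + 1/(149/10) = 13 + 10/149 = 1947/149
4 + 1/(1947/149) = 4 + 149/1947 = 7937/1947
13 + 1/(7937/1947) = 13 + 1947/7937 = 105128/7937
8 + 1/(105128/7937) = 8 + 7937/105128 = 848961/105128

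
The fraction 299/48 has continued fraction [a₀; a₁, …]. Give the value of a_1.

⌊299/48⌋ = 6, remainder 11
⌊48/11⌋ = 4, remainder 4

4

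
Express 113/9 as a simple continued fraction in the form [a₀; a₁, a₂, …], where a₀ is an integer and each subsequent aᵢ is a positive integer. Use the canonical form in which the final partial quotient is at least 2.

Repeatedly divide and take the remainder:
113 = 12·9 + 5, so a_0 = 12
9 = 1·5 + 4, so a_1 = 1
5 = 1·4 + 1, so a_2 = 1
4 = 4·1 + 0, so a_3 = 4

[12; 1, 1, 4]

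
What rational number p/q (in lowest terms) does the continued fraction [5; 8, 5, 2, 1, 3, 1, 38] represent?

121984/23815

Start with 38.
1 + 1/(38/1) = 1 + 1/38 = 39/38
3 + 1/(39/38) = 3 + 38/39 = 155/39
1 + 1/(155/39) = 1 + 39/155 = 194/155
2 + 1/(194/155) = 2 + 155/194 = 543/194
5 + 1/(543/194) = 5 + 194/543 = 2909/543
8 + 1/(2909/543) = 8 + 543/2909 = 23815/2909
5 + 1/(23815/2909) = 5 + 2909/23815 = 121984/23815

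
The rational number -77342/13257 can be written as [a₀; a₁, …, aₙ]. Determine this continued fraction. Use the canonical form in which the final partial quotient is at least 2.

Repeatedly divide and take the remainder:
-77342 ÷ 13257 → quotient -6, remainder 2200
13257 ÷ 2200 → quotient 6, remainder 57
2200 ÷ 57 → quotient 38, remainder 34
57 ÷ 34 → quotient 1, remainder 23
34 ÷ 23 → quotient 1, remainder 11
23 ÷ 11 → quotient 2, remainder 1
11 ÷ 1 → quotient 11, remainder 0

[-6; 6, 38, 1, 1, 2, 11]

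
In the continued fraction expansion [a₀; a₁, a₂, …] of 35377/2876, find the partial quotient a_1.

35377 ÷ 2876 → quotient 12, remainder 865
2876 ÷ 865 → quotient 3, remainder 281

3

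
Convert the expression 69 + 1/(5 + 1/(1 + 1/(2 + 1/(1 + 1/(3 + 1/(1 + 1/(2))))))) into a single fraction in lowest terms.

21029/304

Start with 2.
1 + 1/(2/1) = 1 + 1/2 = 3/2
3 + 1/(3/2) = 3 + 2/3 = 11/3
1 + 1/(11/3) = 1 + 3/11 = 14/11
2 + 1/(14/11) = 2 + 11/14 = 39/14
1 + 1/(39/14) = 1 + 14/39 = 53/39
5 + 1/(53/39) = 5 + 39/53 = 304/53
69 + 1/(304/53) = 69 + 53/304 = 21029/304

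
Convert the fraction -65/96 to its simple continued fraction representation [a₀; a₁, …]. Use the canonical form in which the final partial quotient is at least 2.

-65 = -1·96 + 31, so a_0 = -1
96 = 3·31 + 3, so a_1 = 3
31 = 10·3 + 1, so a_2 = 10
3 = 3·1 + 0, so a_3 = 3

[-1; 3, 10, 3]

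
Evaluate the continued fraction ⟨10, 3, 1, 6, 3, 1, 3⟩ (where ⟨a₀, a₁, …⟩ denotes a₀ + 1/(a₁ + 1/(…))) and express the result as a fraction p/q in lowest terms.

Start with 3.
1 + 1/(3/1) = 1 + 1/3 = 4/3
3 + 1/(4/3) = 3 + 3/4 = 15/4
6 + 1/(15/4) = 6 + 4/15 = 94/15
1 + 1/(94/15) = 1 + 15/94 = 109/94
3 + 1/(109/94) = 3 + 94/109 = 421/109
10 + 1/(421/109) = 10 + 109/421 = 4319/421

4319/421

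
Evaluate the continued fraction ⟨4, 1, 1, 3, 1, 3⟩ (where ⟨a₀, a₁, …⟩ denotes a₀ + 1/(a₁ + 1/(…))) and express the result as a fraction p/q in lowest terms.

a_0 = 4: 4/1
a_1 = 1: 5/1
a_2 = 1: 9/2
a_3 = 3: 32/7
a_4 = 1: 41/9
a_5 = 3: 155/34

155/34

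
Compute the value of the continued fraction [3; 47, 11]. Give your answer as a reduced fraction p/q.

1565/518

Start with 11.
47 + 1/(11/1) = 47 + 1/11 = 518/11
3 + 1/(518/11) = 3 + 11/518 = 1565/518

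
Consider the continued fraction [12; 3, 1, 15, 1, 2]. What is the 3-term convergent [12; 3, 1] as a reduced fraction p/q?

49/4

a_0 = 12: 12/1
a_1 = 3: 37/3
a_2 = 1: 49/4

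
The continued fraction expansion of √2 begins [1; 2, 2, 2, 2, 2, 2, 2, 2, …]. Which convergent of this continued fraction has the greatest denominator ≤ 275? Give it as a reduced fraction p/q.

a_0 = 1: 1/1  (≤ bound)
a_1 = 2: 3/2  (≤ bound)
a_2 = 2: 7/5  (≤ bound)
a_3 = 2: 17/12  (≤ bound)
a_4 = 2: 41/29  (≤ bound)
a_5 = 2: 99/70  (≤ bound)
a_6 = 2: 239/169  (≤ bound)
a_7 = 2: 577/408  (> 275, stop)

239/169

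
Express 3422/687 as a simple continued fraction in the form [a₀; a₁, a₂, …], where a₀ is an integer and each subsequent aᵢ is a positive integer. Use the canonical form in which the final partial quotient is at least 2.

Apply division with remainder until the remainder is 0:
⌊3422/687⌋ = 4, remainder 674
⌊687/674⌋ = 1, remainder 13
⌊674/13⌋ = 51, remainder 11
⌊13/11⌋ = 1, remainder 2
⌊11/2⌋ = 5, remainder 1
⌊2/1⌋ = 2, remainder 0

[4; 1, 51, 1, 5, 2]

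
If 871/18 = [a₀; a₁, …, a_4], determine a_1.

2

Apply division with remainder until the remainder is 0:
⌊871/18⌋ = 48, remainder 7
⌊18/7⌋ = 2, remainder 4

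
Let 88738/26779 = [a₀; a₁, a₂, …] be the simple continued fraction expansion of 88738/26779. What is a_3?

Apply division with remainder until the remainder is 0:
⌊88738/26779⌋ = 3, remainder 8401
⌊26779/8401⌋ = 3, remainder 1576
⌊8401/1576⌋ = 5, remainder 521
⌊1576/521⌋ = 3, remainder 13

3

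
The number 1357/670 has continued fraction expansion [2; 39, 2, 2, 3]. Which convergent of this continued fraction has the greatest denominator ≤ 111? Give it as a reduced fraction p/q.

a_0 = 2: 2/1  (≤ bound)
a_1 = 39: 79/39  (≤ bound)
a_2 = 2: 160/79  (≤ bound)
a_3 = 2: 399/197  (> 111, stop)

160/79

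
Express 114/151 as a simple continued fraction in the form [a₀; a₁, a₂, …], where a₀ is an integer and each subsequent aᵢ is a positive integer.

[0; 1, 3, 12, 3]

114 = 0·151 + 114, so a_0 = 0
151 = 1·114 + 37, so a_1 = 1
114 = 3·37 + 3, so a_2 = 3
37 = 12·3 + 1, so a_3 = 12
3 = 3·1 + 0, so a_4 = 3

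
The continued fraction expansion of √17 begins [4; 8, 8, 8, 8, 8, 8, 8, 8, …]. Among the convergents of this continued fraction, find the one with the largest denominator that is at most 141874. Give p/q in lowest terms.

143649/34840

List convergents until the denominator exceeds the bound:
a_0 = 4: 4/1  (≤ bound)
a_1 = 8: 33/8  (≤ bound)
a_2 = 8: 268/65  (≤ bound)
a_3 = 8: 2177/528  (≤ bound)
a_4 = 8: 17684/4289  (≤ bound)
a_5 = 8: 143649/34840  (≤ bound)
a_6 = 8: 1166876/283009  (> 141874, stop)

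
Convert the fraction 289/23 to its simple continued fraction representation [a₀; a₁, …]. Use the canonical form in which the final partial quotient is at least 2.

[12; 1, 1, 3, 3]

Run the Euclidean algorithm, recording each quotient:
289 = 12·23 + 13, so a_0 = 12
23 = 1·13 + 10, so a_1 = 1
13 = 1·10 + 3, so a_2 = 1
10 = 3·3 + 1, so a_3 = 3
3 = 3·1 + 0, so a_4 = 3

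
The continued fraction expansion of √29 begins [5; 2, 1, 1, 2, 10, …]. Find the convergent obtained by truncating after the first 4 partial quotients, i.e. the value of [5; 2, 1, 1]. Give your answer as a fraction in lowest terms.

a_0 = 5: 5/1
a_1 = 2: 11/2
a_2 = 1: 16/3
a_3 = 1: 27/5

27/5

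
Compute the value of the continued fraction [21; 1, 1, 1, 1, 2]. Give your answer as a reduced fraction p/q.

Use the convergent recurrence hₖ = aₖ·hₖ₋₁ + hₖ₋₂ (and likewise for the denominators kₖ):
a_0 = 21: 21/1
a_1 = 1: 22/1
a_2 = 1: 43/2
a_3 = 1: 65/3
a_4 = 1: 108/5
a_5 = 2: 281/13

281/13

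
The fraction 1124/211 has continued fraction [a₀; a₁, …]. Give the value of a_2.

17

⌊1124/211⌋ = 5, remainder 69
⌊211/69⌋ = 3, remainder 4
⌊69/4⌋ = 17, remainder 1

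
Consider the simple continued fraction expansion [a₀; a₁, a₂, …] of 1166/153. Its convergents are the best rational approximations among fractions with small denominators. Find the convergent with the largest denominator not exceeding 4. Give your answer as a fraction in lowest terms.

23/3

a_0 = 7: 7/1  (≤ bound)
a_1 = 1: 8/1  (≤ bound)
a_2 = 1: 15/2  (≤ bound)
a_3 = 1: 23/3  (≤ bound)
a_4 = 1: 38/5  (> 4, stop)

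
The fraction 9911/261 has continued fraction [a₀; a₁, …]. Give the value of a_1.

⌊9911/261⌋ = 37, remainder 254
⌊261/254⌋ = 1, remainder 7

1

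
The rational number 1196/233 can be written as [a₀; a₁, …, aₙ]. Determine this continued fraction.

Run the Euclidean algorithm, recording each quotient:
1196 = 5·233 + 31, so a_0 = 5
233 = 7·31 + 16, so a_1 = 7
31 = 1·16 + 15, so a_2 = 1
16 = 1·15 + 1, so a_3 = 1
15 = 15·1 + 0, so a_4 = 15

[5; 7, 1, 1, 15]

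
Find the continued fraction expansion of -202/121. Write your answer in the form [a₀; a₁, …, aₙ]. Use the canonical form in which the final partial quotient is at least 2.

[-2; 3, 40]

⌊-202/121⌋ = -2, remainder 40
⌊121/40⌋ = 3, remainder 1
⌊40/1⌋ = 40, remainder 0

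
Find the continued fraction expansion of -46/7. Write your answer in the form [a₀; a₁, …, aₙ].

[-7; 2, 3]

-46 ÷ 7 → quotient -7, remainder 3
7 ÷ 3 → quotient 2, remainder 1
3 ÷ 1 → quotient 3, remainder 0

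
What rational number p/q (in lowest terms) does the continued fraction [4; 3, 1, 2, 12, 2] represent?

a_0 = 4: 4/1
a_1 = 3: 13/3
a_2 = 1: 17/4
a_3 = 2: 47/11
a_4 = 12: 581/136
a_5 = 2: 1209/283

1209/283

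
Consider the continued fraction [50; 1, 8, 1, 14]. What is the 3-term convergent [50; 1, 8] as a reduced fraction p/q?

458/9

Use the convergent recurrence hₖ = aₖ·hₖ₋₁ + hₖ₋₂ (and likewise for the denominators kₖ):
a_0 = 50: 50/1
a_1 = 1: 51/1
a_2 = 8: 458/9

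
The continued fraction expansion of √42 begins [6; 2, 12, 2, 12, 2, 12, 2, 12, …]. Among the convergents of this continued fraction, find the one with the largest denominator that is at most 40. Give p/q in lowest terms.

162/25

a_0 = 6: 6/1  (≤ bound)
a_1 = 2: 13/2  (≤ bound)
a_2 = 12: 162/25  (≤ bound)
a_3 = 2: 337/52  (> 40, stop)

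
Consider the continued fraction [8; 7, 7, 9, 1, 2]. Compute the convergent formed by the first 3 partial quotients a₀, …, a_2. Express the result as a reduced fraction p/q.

Start with 7.
7 + 1/(7/1) = 7 + 1/7 = 50/7
8 + 1/(50/7) = 8 + 7/50 = 407/50

407/50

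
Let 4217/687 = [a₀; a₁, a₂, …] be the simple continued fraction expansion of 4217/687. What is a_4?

7

4217 = 6·687 + 95, so a_0 = 6
687 = 7·95 + 22, so a_1 = 7
95 = 4·22 + 7, so a_2 = 4
22 = 3·7 + 1, so a_3 = 3
7 = 7·1 + 0, so a_4 = 7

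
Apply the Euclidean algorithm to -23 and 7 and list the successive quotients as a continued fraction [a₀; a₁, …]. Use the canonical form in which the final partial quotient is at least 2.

[-4; 1, 2, 2]

Repeatedly divide and take the remainder:
-23 = -4·7 + 5, so a_0 = -4
7 = 1·5 + 2, so a_1 = 1
5 = 2·2 + 1, so a_2 = 2
2 = 2·1 + 0, so a_3 = 2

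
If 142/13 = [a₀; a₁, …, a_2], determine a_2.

12

Apply division with remainder until the remainder is 0:
⌊142/13⌋ = 10, remainder 12
⌊13/12⌋ = 1, remainder 1
⌊12/1⌋ = 12, remainder 0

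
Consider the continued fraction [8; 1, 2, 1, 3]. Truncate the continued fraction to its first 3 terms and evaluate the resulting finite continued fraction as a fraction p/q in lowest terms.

Build up convergents one term at a time:
a_0 = 8: 8/1
a_1 = 1: 9/1
a_2 = 2: 26/3

26/3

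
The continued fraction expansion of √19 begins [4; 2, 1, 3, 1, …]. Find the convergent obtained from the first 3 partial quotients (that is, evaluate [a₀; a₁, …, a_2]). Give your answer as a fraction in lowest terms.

Start with 1.
2 + 1/(1/1) = 2 + 1/1 = 3/1
4 + 1/(3/1) = 4 + 1/3 = 13/3

13/3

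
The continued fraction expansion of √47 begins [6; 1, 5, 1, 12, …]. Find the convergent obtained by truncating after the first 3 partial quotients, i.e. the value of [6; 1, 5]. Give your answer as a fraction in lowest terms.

41/6

Start with 5.
1 + 1/(5/1) = 1 + 1/5 = 6/5
6 + 1/(6/5) = 6 + 5/6 = 41/6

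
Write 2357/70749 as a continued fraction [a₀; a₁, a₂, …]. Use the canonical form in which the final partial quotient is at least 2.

2357 ÷ 70749 → quotient 0, remainder 2357
70749 ÷ 2357 → quotient 30, remainder 39
2357 ÷ 39 → quotient 60, remainder 17
39 ÷ 17 → quotient 2, remainder 5
17 ÷ 5 → quotient 3, remainder 2
5 ÷ 2 → quotient 2, remainder 1
2 ÷ 1 → quotient 2, remainder 0

[0; 30, 60, 2, 3, 2, 2]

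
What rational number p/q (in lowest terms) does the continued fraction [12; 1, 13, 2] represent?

375/29

Use the convergent recurrence hₖ = aₖ·hₖ₋₁ + hₖ₋₂ (and likewise for the denominators kₖ):
a_0 = 12: 12/1
a_1 = 1: 13/1
a_2 = 13: 181/14
a_3 = 2: 375/29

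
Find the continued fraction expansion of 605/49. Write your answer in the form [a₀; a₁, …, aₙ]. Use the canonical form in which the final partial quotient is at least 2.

[12; 2, 1, 7, 2]

Apply division with remainder until the remainder is 0:
605 = 12·49 + 17, so a_0 = 12
49 = 2·17 + 15, so a_1 = 2
17 = 1·15 + 2, so a_2 = 1
15 = 7·2 + 1, so a_3 = 7
2 = 2·1 + 0, so a_4 = 2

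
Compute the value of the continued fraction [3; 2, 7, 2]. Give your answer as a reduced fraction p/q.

a_0 = 3: 3/1
a_1 = 2: 7/2
a_2 = 7: 52/15
a_3 = 2: 111/32

111/32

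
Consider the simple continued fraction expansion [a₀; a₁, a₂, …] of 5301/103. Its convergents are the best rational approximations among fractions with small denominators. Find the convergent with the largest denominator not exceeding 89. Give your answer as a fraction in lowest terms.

List convergents until the denominator exceeds the bound:
a_0 = 51: 51/1  (≤ bound)
a_1 = 2: 103/2  (≤ bound)
a_2 = 6: 669/13  (≤ bound)
a_3 = 1: 772/15  (≤ bound)
a_4 = 6: 5301/103  (> 89, stop)

772/15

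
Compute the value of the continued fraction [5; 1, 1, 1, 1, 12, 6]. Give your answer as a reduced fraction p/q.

2146/383

a_0 = 5: 5/1
a_1 = 1: 6/1
a_2 = 1: 11/2
a_3 = 1: 17/3
a_4 = 1: 28/5
a_5 = 12: 353/63
a_6 = 6: 2146/383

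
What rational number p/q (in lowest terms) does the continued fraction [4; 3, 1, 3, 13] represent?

849/199

Work from the innermost term outward:
Start with 13.
3 + 1/(13/1) = 3 + 1/13 = 40/13
1 + 1/(40/13) = 1 + 13/40 = 53/40
3 + 1/(53/40) = 3 + 40/53 = 199/53
4 + 1/(199/53) = 4 + 53/199 = 849/199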